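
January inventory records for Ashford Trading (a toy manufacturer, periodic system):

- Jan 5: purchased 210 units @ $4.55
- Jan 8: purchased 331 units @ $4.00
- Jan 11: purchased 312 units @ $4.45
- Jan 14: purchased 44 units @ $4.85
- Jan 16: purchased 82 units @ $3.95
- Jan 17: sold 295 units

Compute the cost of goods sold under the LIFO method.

Jan 17, 295 sold [LIFO — newest first]: 82 @ $3.95 + 44 @ $4.85 + 169 @ $4.45 = $1,289.35
Ending inventory: 210 @ $4.55 + 331 @ $4.00 + 143 @ $4.45 = $2,915.85
Check: goods available $4,205.20 = COGS $1,289.35 + ending $2,915.85

COGS = $1,289.35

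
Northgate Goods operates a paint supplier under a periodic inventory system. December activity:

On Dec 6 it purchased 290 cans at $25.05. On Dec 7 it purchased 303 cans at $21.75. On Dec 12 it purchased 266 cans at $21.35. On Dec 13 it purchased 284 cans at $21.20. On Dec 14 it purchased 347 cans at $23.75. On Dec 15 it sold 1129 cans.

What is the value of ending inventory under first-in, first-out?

Dec 15, 1129 sold [FIFO — oldest first]: 290 @ $25.05 + 303 @ $21.75 + 266 @ $21.35 + 270 @ $21.20 = $25,257.85
Ending inventory: 14 @ $21.20 + 347 @ $23.75 = $8,538.05

Ending inventory = $8,538.05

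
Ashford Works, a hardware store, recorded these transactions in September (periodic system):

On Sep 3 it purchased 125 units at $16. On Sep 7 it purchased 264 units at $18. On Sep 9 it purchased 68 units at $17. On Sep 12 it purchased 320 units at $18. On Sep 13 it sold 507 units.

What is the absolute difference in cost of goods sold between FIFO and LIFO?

$250

FIFO COGS: 125 @ $16 + 264 @ $18 + 68 @ $17 + 50 @ $18 = $8,808
LIFO COGS: 320 @ $18 + 68 @ $17 + 119 @ $18 = $9,058
Difference = |$8,808 − $9,058| = $250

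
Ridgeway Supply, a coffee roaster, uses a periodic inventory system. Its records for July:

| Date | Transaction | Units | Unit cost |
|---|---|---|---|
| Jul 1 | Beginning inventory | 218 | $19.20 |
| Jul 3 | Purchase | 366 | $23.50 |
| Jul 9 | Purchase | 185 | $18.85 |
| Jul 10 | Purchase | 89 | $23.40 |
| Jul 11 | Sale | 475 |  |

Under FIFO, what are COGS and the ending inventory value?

COGS = $10,225.10; ending inventory = $8,131.35

Jul 11, 475 sold [FIFO — oldest first]: 218 @ $19.20 + 257 @ $23.50 = $10,225.10
Ending inventory: 109 @ $23.50 + 185 @ $18.85 + 89 @ $23.40 = $8,131.35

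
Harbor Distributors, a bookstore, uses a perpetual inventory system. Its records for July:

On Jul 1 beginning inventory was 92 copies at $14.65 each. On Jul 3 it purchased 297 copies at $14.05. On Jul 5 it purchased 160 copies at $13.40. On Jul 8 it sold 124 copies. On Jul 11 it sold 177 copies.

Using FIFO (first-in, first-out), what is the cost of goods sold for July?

COGS = $4,284.25

Jul 8, 124 sold [FIFO — oldest first]: 92 @ $14.65 + 32 @ $14.05 = $1,797.40
Jul 11, 177 sold [FIFO — oldest first]: 177 @ $14.05 = $2,486.85
Total COGS = $1,797.40 + $2,486.85 = $4,284.25
Ending inventory: 88 @ $14.05 + 160 @ $13.40 = $3,380.40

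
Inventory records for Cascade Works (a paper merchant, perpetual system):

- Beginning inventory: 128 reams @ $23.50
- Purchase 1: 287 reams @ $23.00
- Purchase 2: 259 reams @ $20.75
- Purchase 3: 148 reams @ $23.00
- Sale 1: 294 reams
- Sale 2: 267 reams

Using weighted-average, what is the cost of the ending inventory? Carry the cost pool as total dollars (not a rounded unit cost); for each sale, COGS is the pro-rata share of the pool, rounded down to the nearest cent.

Ending inventory = $5,838.29

After Beginning: 128 on hand, pool $3,008.00 (≈ $23.5000 each)
After Purchase 1: 415 on hand, pool $9,609.00 (≈ $23.1542 each)
After Purchase 2: 674 on hand, pool $14,983.25 (≈ $22.2303 each)
After Purchase 3: 822 on hand, pool $18,387.25 (≈ $22.3689 each)
Sale 1, sell 294: 294/822 × $18,387.25 → $6,576.46
Sale 2, sell 267: 267/528 × $11,810.79 → $5,972.50
Total COGS = $6,576.46 + $5,972.50 = $12,548.96
Ending inventory (cost pool remaining) = $5,838.29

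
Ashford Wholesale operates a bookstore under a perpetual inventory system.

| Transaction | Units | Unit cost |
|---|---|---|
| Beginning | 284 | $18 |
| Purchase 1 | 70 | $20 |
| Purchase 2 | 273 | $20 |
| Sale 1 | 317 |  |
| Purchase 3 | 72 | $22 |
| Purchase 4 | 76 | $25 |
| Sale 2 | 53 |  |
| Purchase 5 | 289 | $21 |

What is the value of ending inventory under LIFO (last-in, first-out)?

Sale 1 (317) [LIFO — newest first]: 273 @ $20 + 44 @ $20 = $6,340
Sale 2 (53) [LIFO — newest first]: 53 @ $25 = $1,325
Total COGS = $6,340 + $1,325 = $7,665
Ending inventory: 284 @ $18 + 26 @ $20 + 72 @ $22 + 23 @ $25 + 289 @ $21 = $13,860

Ending inventory = $13,860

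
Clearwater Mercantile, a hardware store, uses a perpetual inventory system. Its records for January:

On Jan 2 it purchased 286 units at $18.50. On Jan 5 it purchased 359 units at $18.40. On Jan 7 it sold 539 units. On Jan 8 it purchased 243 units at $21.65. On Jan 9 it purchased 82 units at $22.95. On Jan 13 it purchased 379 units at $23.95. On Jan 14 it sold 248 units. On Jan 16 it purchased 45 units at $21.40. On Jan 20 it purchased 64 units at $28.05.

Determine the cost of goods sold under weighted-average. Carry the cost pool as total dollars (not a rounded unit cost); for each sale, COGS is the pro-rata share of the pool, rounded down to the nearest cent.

After Jan 2: 286 on hand, pool $5,291.00 (≈ $18.5000 each)
After Jan 5: 645 on hand, pool $11,896.60 (≈ $18.4443 each)
Jan 7, sell 539: 539/645 × $11,896.60 → $9,941.49
After Jan 8: 349 on hand, pool $7,216.06 (≈ $20.6764 each)
After Jan 9: 431 on hand, pool $9,097.96 (≈ $21.1090 each)
After Jan 13: 810 on hand, pool $18,175.01 (≈ $22.4383 each)
Jan 14, sell 248: 248/810 × $18,175.01 → $5,564.69
After Jan 16: 607 on hand, pool $13,573.32 (≈ $22.3613 each)
After Jan 20: 671 on hand, pool $15,368.52 (≈ $22.9039 each)
Total COGS = $9,941.49 + $5,564.69 = $15,506.18
Ending inventory (cost pool remaining) = $15,368.52
Check: goods available $30,874.70 = COGS $15,506.18 + ending $15,368.52

COGS = $15,506.18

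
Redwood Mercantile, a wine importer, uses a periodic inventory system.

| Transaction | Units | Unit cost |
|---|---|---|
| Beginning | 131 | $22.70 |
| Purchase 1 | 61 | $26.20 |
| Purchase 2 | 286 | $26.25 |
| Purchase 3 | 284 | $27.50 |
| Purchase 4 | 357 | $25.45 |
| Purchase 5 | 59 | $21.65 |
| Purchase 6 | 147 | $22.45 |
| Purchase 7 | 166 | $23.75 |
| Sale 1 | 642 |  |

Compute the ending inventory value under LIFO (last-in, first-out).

Ending inventory = $22,103.55

Sale 1 (642) [LIFO — newest first]: 166 @ $23.75 + 147 @ $22.45 + 59 @ $21.65 + 270 @ $25.45 = $15,391.50
Ending inventory: 131 @ $22.70 + 61 @ $26.20 + 286 @ $26.25 + 284 @ $27.50 + 87 @ $25.45 = $22,103.55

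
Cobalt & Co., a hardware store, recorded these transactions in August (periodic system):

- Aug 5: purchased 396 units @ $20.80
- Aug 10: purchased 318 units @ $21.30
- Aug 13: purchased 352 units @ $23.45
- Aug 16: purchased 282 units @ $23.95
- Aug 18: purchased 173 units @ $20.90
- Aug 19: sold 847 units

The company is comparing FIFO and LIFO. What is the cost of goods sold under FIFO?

FIFO COGS: 396 @ $20.80 + 318 @ $21.30 + 133 @ $23.45 = $18,129.05
LIFO COGS: 173 @ $20.90 + 282 @ $23.95 + 352 @ $23.45 + 40 @ $21.30 = $19,476.00

COGS = $18,129.05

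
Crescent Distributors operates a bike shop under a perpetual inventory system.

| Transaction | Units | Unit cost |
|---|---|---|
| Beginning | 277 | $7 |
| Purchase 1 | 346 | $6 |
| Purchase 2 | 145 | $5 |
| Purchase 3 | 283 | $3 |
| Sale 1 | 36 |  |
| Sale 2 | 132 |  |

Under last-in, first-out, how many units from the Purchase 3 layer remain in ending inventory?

Sale 1 (36) [LIFO — newest first]: 36 @ $3 = $108
Sale 2 (132) [LIFO — newest first]: 132 @ $3 = $396
Total COGS = $108 + $396 = $504
Ending inventory: 277 @ $7 + 346 @ $6 + 145 @ $5 + 115 @ $3 = $5,085

115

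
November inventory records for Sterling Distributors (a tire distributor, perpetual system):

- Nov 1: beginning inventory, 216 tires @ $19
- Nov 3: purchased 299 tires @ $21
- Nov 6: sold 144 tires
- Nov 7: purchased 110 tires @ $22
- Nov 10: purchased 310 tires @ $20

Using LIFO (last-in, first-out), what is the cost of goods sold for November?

Nov 6, 144 sold [LIFO — newest first]: 144 @ $21 = $3,024
Ending inventory: 216 @ $19 + 155 @ $21 + 110 @ $22 + 310 @ $20 = $15,979

COGS = $3,024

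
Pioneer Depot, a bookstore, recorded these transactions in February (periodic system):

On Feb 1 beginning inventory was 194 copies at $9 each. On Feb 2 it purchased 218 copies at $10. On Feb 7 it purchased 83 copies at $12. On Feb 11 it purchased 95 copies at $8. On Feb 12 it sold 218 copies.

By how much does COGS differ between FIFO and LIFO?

$170

FIFO COGS: 194 @ $9 + 24 @ $10 = $1,986
LIFO COGS: 95 @ $8 + 83 @ $12 + 40 @ $10 = $2,156
Difference = |$1,986 − $2,156| = $170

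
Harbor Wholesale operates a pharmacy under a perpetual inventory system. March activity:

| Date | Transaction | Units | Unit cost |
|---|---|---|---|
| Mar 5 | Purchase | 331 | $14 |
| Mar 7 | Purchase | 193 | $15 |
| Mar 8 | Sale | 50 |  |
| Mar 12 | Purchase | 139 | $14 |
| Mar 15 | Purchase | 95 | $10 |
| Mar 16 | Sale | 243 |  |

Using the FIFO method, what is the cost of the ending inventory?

Mar 8, 50 sold [FIFO — oldest first]: 50 @ $14 = $700
Mar 16, 243 sold [FIFO — oldest first]: 243 @ $14 = $3,402
Total COGS = $700 + $3,402 = $4,102
Ending inventory: 38 @ $14 + 193 @ $15 + 139 @ $14 + 95 @ $10 = $6,323
Check: goods available $10,425 = COGS $4,102 + ending $6,323

Ending inventory = $6,323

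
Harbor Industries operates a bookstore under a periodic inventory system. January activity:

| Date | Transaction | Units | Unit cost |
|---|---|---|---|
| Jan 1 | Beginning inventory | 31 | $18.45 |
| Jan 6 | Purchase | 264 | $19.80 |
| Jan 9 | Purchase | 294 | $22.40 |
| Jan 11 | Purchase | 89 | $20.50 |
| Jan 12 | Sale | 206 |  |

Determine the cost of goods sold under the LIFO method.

COGS = $4,445.30

Jan 12, 206 sold [LIFO — newest first]: 89 @ $20.50 + 117 @ $22.40 = $4,445.30
Ending inventory: 31 @ $18.45 + 264 @ $19.80 + 177 @ $22.40 = $9,763.95
Check: goods available $14,209.25 = COGS $4,445.30 + ending $9,763.95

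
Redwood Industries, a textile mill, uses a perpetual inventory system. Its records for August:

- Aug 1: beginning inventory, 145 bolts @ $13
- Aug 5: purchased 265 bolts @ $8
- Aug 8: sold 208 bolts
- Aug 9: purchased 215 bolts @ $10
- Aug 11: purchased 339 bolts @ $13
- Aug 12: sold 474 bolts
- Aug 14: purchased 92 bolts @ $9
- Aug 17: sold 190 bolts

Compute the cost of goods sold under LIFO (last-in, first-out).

COGS = $9,193

Aug 8, 208 sold [LIFO — newest first]: 208 @ $8 = $1,664
Aug 12, 474 sold [LIFO — newest first]: 339 @ $13 + 135 @ $10 = $5,757
Aug 17, 190 sold [LIFO — newest first]: 92 @ $9 + 80 @ $10 + 18 @ $8 = $1,772
Total COGS = $1,664 + $5,757 + $1,772 = $9,193
Ending inventory: 145 @ $13 + 39 @ $8 = $2,197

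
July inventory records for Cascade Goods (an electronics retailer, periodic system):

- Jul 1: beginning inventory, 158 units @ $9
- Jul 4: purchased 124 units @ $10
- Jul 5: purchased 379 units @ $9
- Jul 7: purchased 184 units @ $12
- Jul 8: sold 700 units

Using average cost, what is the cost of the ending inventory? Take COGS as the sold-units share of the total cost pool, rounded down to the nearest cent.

Ending inventory = $1,421.00

Jul 8, sell 700: 700/845 × $8,281.00 → $6,860.00
Ending inventory (cost pool remaining) = $1,421.00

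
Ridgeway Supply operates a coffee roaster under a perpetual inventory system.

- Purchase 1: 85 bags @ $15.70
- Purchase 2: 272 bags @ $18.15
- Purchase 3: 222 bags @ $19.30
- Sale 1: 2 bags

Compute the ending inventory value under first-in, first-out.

Ending inventory = $10,524.50

Sale 1 (2) [FIFO — oldest first]: 2 @ $15.70 = $31.40
Ending inventory: 83 @ $15.70 + 272 @ $18.15 + 222 @ $19.30 = $10,524.50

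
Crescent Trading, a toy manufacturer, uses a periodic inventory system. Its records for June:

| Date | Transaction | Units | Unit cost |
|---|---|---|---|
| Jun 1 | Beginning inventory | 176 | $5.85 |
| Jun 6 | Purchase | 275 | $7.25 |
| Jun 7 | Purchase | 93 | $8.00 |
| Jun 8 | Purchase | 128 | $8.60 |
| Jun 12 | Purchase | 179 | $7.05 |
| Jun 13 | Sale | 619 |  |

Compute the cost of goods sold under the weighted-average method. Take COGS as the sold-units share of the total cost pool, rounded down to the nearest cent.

Jun 13, sell 619: 619/851 × $6,130.10 → $4,458.90
Ending inventory (cost pool remaining) = $1,671.20

COGS = $4,458.90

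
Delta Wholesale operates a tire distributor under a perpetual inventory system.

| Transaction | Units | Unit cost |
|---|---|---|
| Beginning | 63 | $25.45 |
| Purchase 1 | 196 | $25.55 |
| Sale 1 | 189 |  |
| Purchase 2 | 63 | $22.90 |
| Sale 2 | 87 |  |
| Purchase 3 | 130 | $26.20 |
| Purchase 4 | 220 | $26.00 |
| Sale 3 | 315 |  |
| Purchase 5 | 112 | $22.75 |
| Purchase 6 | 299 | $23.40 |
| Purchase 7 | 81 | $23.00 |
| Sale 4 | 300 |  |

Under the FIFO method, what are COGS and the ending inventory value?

COGS = $22,231.65; ending inventory = $6,355.80

Sale 1 (189) [FIFO — oldest first]: 63 @ $25.45 + 126 @ $25.55 = $4,822.65
Sale 2 (87) [FIFO — oldest first]: 70 @ $25.55 + 17 @ $22.90 = $2,177.80
Sale 3 (315) [FIFO — oldest first]: 46 @ $22.90 + 130 @ $26.20 + 139 @ $26.00 = $8,073.40
Sale 4 (300) [FIFO — oldest first]: 81 @ $26.00 + 112 @ $22.75 + 107 @ $23.40 = $7,157.80
Total COGS = $4,822.65 + $2,177.80 + $8,073.40 + $7,157.80 = $22,231.65
Ending inventory: 192 @ $23.40 + 81 @ $23.00 = $6,355.80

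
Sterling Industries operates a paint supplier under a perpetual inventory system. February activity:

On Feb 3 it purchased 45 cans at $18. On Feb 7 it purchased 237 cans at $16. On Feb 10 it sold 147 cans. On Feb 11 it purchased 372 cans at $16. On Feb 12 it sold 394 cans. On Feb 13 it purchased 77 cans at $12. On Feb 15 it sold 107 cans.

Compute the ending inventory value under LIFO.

Feb 10, 147 sold [LIFO — newest first]: 147 @ $16 = $2,352
Feb 12, 394 sold [LIFO — newest first]: 372 @ $16 + 22 @ $16 = $6,304
Feb 15, 107 sold [LIFO — newest first]: 77 @ $12 + 30 @ $16 = $1,404
Total COGS = $2,352 + $6,304 + $1,404 = $10,060
Ending inventory: 45 @ $18 + 38 @ $16 = $1,418

Ending inventory = $1,418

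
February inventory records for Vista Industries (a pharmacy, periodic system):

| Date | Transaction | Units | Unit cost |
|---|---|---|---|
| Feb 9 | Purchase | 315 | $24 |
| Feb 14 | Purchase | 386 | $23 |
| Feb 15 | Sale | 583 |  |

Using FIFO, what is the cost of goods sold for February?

COGS = $13,724

Feb 15, 583 sold [FIFO — oldest first]: 315 @ $24 + 268 @ $23 = $13,724
Ending inventory: 118 @ $23 = $2,714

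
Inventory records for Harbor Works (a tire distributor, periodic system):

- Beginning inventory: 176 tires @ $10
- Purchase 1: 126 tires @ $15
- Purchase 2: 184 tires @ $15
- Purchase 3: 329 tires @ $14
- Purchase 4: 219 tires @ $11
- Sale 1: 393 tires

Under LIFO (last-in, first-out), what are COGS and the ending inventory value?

COGS = $4,845; ending inventory = $8,580

Sale 1 (393) [LIFO — newest first]: 219 @ $11 + 174 @ $14 = $4,845
Ending inventory: 176 @ $10 + 126 @ $15 + 184 @ $15 + 155 @ $14 = $8,580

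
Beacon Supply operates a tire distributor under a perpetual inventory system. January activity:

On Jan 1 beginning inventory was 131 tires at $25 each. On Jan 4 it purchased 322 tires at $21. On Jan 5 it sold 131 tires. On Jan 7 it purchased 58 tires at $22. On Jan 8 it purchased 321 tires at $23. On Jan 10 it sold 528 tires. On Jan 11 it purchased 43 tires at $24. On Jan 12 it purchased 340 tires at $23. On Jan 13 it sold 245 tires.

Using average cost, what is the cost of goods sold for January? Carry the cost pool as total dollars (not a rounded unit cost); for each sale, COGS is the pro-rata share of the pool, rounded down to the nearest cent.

COGS = $20,416.43

After Jan 1: 131 on hand, pool $3,275.00 (≈ $25.0000 each)
After Jan 4: 453 on hand, pool $10,037.00 (≈ $22.1567 each)
Jan 5, sell 131: 131/453 × $10,037.00 → $2,902.53
After Jan 7: 380 on hand, pool $8,410.47 (≈ $22.1328 each)
After Jan 8: 701 on hand, pool $15,793.47 (≈ $22.5299 each)
Jan 10, sell 528: 528/701 × $15,793.47 → $11,895.79
After Jan 11: 216 on hand, pool $4,929.68 (≈ $22.8226 each)
After Jan 12: 556 on hand, pool $12,749.68 (≈ $22.9311 each)
Jan 13, sell 245: 245/556 × $12,749.68 → $5,618.11
Total COGS = $2,902.53 + $11,895.79 + $5,618.11 = $20,416.43
Ending inventory (cost pool remaining) = $7,131.57
Check: goods available $27,548.00 = COGS $20,416.43 + ending $7,131.57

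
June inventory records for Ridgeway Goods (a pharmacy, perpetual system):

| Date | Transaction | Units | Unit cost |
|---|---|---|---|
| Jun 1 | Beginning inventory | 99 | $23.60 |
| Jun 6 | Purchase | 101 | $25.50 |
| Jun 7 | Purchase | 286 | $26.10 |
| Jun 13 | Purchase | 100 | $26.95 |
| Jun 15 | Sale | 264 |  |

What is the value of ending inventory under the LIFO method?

Jun 15, 264 sold [LIFO — newest first]: 100 @ $26.95 + 164 @ $26.10 = $6,975.40
Ending inventory: 99 @ $23.60 + 101 @ $25.50 + 122 @ $26.10 = $8,096.10

Ending inventory = $8,096.10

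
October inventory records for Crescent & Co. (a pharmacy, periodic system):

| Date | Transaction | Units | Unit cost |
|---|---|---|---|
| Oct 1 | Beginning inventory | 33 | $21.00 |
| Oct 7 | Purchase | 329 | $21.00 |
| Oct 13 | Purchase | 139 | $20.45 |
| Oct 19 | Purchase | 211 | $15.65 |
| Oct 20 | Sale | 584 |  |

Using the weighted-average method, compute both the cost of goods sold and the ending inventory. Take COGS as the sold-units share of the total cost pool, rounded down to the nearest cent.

COGS = $11,275.38; ending inventory = $2,471.32

Oct 20, sell 584: 584/712 × $13,746.70 → $11,275.38
Ending inventory (cost pool remaining) = $2,471.32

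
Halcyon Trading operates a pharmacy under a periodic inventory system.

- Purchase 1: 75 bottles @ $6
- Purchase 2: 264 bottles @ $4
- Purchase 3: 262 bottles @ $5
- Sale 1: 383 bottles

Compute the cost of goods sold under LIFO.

Sale 1 (383) [LIFO — newest first]: 262 @ $5 + 121 @ $4 = $1,794
Ending inventory: 75 @ $6 + 143 @ $4 = $1,022
Check: goods available $2,816 = COGS $1,794 + ending $1,022

COGS = $1,794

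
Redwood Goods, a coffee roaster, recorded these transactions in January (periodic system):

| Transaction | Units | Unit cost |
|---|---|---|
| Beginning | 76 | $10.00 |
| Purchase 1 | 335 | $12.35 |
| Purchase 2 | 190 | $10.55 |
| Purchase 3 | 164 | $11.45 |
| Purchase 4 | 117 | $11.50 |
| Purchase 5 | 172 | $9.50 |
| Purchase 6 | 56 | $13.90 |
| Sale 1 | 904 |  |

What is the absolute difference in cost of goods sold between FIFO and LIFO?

$162.10

FIFO COGS: 76 @ $10.00 + 335 @ $12.35 + 190 @ $10.55 + 164 @ $11.45 + 117 @ $11.50 + 22 @ $9.50 = $10,334.05
LIFO COGS: 56 @ $13.90 + 172 @ $9.50 + 117 @ $11.50 + 164 @ $11.45 + 190 @ $10.55 + 205 @ $12.35 = $10,171.95
Difference = |$10,334.05 − $10,171.95| = $162.10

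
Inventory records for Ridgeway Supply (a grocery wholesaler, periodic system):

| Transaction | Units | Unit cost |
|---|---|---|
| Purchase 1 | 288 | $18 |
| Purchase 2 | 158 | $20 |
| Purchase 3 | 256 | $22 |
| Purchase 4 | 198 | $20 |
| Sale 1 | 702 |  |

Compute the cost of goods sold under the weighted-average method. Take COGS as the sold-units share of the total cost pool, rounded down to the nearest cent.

COGS = $13,990.08

Sale 1, sell 702: 702/900 × $17,936.00 → $13,990.08
Ending inventory (cost pool remaining) = $3,945.92
Check: goods available $17,936.00 = COGS $13,990.08 + ending $3,945.92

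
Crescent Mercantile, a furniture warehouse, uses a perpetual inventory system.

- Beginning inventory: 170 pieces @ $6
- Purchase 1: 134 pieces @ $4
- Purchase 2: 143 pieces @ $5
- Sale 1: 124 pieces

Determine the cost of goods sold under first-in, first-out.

Sale 1 (124) [FIFO — oldest first]: 124 @ $6 = $744
Ending inventory: 46 @ $6 + 134 @ $4 + 143 @ $5 = $1,527

COGS = $744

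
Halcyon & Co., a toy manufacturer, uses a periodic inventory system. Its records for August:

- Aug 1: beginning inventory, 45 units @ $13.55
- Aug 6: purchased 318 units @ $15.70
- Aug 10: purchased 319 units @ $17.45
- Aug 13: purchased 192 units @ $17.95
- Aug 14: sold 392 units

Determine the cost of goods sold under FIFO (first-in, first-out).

COGS = $6,108.40

Aug 14, 392 sold [FIFO — oldest first]: 45 @ $13.55 + 318 @ $15.70 + 29 @ $17.45 = $6,108.40
Ending inventory: 290 @ $17.45 + 192 @ $17.95 = $8,506.90
Check: goods available $14,615.30 = COGS $6,108.40 + ending $8,506.90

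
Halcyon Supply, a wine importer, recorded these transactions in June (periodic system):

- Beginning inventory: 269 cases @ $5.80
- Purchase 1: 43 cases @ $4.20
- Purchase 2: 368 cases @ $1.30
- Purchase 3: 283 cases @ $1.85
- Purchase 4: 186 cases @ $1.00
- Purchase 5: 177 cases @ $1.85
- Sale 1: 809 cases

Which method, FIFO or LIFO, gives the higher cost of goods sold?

FIFO COGS: 269 @ $5.80 + 43 @ $4.20 + 368 @ $1.30 + 129 @ $1.85 = $2,457.85
LIFO COGS: 177 @ $1.85 + 186 @ $1.00 + 283 @ $1.85 + 163 @ $1.30 = $1,248.90

FIFO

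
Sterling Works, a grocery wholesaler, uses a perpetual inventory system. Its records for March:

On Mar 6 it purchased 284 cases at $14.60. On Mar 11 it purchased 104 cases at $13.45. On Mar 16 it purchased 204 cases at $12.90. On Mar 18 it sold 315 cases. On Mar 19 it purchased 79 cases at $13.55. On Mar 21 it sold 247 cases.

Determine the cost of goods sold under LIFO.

COGS = $7,655.85

Mar 18, 315 sold [LIFO — newest first]: 204 @ $12.90 + 104 @ $13.45 + 7 @ $14.60 = $4,132.60
Mar 21, 247 sold [LIFO — newest first]: 79 @ $13.55 + 168 @ $14.60 = $3,523.25
Total COGS = $4,132.60 + $3,523.25 = $7,655.85
Ending inventory: 109 @ $14.60 = $1,591.40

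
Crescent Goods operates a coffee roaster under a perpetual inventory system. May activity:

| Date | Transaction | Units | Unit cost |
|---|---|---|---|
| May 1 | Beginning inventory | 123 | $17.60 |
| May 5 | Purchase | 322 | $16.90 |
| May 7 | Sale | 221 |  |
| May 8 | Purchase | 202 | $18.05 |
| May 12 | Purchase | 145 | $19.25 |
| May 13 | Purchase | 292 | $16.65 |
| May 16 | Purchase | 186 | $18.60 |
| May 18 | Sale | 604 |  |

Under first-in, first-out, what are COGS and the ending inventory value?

COGS = $14,593.40; ending inventory = $7,771.95

May 7, 221 sold [FIFO — oldest first]: 123 @ $17.60 + 98 @ $16.90 = $3,821.00
May 18, 604 sold [FIFO — oldest first]: 224 @ $16.90 + 202 @ $18.05 + 145 @ $19.25 + 33 @ $16.65 = $10,772.40
Total COGS = $3,821.00 + $10,772.40 = $14,593.40
Ending inventory: 259 @ $16.65 + 186 @ $18.60 = $7,771.95
Check: goods available $22,365.35 = COGS $14,593.40 + ending $7,771.95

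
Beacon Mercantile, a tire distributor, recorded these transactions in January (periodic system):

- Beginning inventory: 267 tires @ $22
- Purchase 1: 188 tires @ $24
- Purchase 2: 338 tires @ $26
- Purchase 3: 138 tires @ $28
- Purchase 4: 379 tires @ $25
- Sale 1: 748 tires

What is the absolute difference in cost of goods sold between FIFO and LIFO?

$1,341

FIFO COGS: 267 @ $22 + 188 @ $24 + 293 @ $26 = $18,004
LIFO COGS: 379 @ $25 + 138 @ $28 + 231 @ $26 = $19,345
Difference = |$18,004 − $19,345| = $1,341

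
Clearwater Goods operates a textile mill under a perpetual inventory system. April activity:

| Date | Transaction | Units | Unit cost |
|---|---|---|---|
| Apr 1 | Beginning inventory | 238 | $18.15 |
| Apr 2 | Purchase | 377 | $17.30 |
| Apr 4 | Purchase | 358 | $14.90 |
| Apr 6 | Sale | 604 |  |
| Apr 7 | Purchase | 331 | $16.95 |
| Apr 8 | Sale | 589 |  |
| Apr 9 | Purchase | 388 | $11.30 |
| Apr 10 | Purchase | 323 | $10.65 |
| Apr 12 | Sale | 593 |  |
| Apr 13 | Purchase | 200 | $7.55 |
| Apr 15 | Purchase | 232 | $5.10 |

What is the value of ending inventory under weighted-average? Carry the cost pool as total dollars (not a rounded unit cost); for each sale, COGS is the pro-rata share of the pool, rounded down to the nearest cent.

After Apr 1: 238 on hand, pool $4,319.70 (≈ $18.1500 each)
After Apr 2: 615 on hand, pool $10,841.80 (≈ $17.6289 each)
After Apr 4: 973 on hand, pool $16,176.00 (≈ $16.6249 each)
Apr 6, sell 604: 604/973 × $16,176.00 → $10,041.42
After Apr 7: 700 on hand, pool $11,745.03 (≈ $16.7786 each)
Apr 8, sell 589: 589/700 × $11,745.03 → $9,882.60
After Apr 9: 499 on hand, pool $6,246.83 (≈ $12.5187 each)
After Apr 10: 822 on hand, pool $9,686.78 (≈ $11.7844 each)
Apr 12, sell 593: 593/822 × $9,686.78 → $6,988.15
After Apr 13: 429 on hand, pool $4,208.63 (≈ $9.8103 each)
After Apr 15: 661 on hand, pool $5,391.83 (≈ $8.1571 each)
Total COGS = $10,041.42 + $9,882.60 + $6,988.15 = $26,912.17
Ending inventory (cost pool remaining) = $5,391.83
Check: goods available $32,304.00 = COGS $26,912.17 + ending $5,391.83

Ending inventory = $5,391.83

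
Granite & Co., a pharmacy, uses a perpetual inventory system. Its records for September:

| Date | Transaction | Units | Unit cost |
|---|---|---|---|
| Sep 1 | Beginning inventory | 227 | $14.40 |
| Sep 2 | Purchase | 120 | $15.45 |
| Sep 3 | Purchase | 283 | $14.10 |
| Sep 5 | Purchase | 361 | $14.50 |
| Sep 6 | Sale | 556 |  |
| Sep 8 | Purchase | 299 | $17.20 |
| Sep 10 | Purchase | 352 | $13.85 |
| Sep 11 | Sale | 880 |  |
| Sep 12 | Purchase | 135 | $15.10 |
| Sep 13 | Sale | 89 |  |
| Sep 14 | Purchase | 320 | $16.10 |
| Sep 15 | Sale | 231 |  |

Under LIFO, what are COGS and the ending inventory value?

COGS = $26,462.20; ending inventory = $5,093.90

Sep 6, 556 sold [LIFO — newest first]: 361 @ $14.50 + 195 @ $14.10 = $7,984.00
Sep 11, 880 sold [LIFO — newest first]: 352 @ $13.85 + 299 @ $17.20 + 88 @ $14.10 + 120 @ $15.45 + 21 @ $14.40 = $13,415.20
Sep 13, 89 sold [LIFO — newest first]: 89 @ $15.10 = $1,343.90
Sep 15, 231 sold [LIFO — newest first]: 231 @ $16.10 = $3,719.10
Total COGS = $7,984.00 + $13,415.20 + $1,343.90 + $3,719.10 = $26,462.20
Ending inventory: 206 @ $14.40 + 46 @ $15.10 + 89 @ $16.10 = $5,093.90
Check: goods available $31,556.10 = COGS $26,462.20 + ending $5,093.90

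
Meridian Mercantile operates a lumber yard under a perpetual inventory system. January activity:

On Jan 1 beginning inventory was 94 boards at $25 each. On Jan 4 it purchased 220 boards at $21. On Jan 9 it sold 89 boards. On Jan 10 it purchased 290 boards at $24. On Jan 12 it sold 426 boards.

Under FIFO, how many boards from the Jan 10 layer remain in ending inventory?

Jan 9, 89 sold [FIFO — oldest first]: 89 @ $25 = $2,225
Jan 12, 426 sold [FIFO — oldest first]: 5 @ $25 + 220 @ $21 + 201 @ $24 = $9,569
Total COGS = $2,225 + $9,569 = $11,794
Ending inventory: 89 @ $24 = $2,136
Check: goods available $13,930 = COGS $11,794 + ending $2,136

89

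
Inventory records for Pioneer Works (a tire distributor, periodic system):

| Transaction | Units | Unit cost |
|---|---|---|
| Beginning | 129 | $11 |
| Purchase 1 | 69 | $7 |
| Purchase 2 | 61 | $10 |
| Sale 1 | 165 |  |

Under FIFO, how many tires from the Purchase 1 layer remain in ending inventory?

Sale 1 (165) [FIFO — oldest first]: 129 @ $11 + 36 @ $7 = $1,671
Ending inventory: 33 @ $7 + 61 @ $10 = $841

33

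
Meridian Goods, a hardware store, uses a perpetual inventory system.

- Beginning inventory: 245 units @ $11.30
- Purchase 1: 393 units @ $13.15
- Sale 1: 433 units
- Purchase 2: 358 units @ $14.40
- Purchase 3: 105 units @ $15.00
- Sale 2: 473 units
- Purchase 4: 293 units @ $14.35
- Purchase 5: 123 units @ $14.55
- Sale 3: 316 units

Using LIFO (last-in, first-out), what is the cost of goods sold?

COGS = $17,022.35

Sale 1 (433) [LIFO — newest first]: 393 @ $13.15 + 40 @ $11.30 = $5,619.95
Sale 2 (473) [LIFO — newest first]: 105 @ $15.00 + 358 @ $14.40 + 10 @ $11.30 = $6,843.20
Sale 3 (316) [LIFO — newest first]: 123 @ $14.55 + 193 @ $14.35 = $4,559.20
Total COGS = $5,619.95 + $6,843.20 + $4,559.20 = $17,022.35
Ending inventory: 195 @ $11.30 + 100 @ $14.35 = $3,638.50
Check: goods available $20,660.85 = COGS $17,022.35 + ending $3,638.50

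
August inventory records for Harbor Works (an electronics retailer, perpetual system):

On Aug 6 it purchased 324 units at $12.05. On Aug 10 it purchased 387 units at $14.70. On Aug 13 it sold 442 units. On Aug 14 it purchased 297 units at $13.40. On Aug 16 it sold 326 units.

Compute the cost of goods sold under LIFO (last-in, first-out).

COGS = $10,680.90

Aug 13, 442 sold [LIFO — newest first]: 387 @ $14.70 + 55 @ $12.05 = $6,351.65
Aug 16, 326 sold [LIFO — newest first]: 297 @ $13.40 + 29 @ $12.05 = $4,329.25
Total COGS = $6,351.65 + $4,329.25 = $10,680.90
Ending inventory: 240 @ $12.05 = $2,892.00
Check: goods available $13,572.90 = COGS $10,680.90 + ending $2,892.00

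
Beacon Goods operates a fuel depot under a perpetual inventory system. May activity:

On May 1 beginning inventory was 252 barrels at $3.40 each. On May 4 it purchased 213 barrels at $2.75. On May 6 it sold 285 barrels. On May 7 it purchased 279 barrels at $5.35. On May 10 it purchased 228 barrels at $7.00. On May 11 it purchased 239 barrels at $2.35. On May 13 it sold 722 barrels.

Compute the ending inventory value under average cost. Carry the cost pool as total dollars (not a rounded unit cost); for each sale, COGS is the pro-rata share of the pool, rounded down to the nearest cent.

After May 1: 252 on hand, pool $856.80 (≈ $3.4000 each)
After May 4: 465 on hand, pool $1,442.55 (≈ $3.1023 each)
May 6, sell 285: 285/465 × $1,442.55 → $884.14
After May 7: 459 on hand, pool $2,051.06 (≈ $4.4685 each)
After May 10: 687 on hand, pool $3,647.06 (≈ $5.3087 each)
After May 11: 926 on hand, pool $4,208.71 (≈ $4.5450 each)
May 13, sell 722: 722/926 × $4,208.71 → $3,281.52
Total COGS = $884.14 + $3,281.52 = $4,165.66
Ending inventory (cost pool remaining) = $927.19
Check: goods available $5,092.85 = COGS $4,165.66 + ending $927.19

Ending inventory = $927.19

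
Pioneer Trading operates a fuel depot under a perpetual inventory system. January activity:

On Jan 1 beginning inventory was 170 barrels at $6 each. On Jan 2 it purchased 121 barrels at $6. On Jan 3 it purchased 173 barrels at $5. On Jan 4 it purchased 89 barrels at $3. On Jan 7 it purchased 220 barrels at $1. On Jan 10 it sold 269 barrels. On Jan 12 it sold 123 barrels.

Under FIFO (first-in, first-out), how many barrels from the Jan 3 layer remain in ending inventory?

72

Jan 10, 269 sold [FIFO — oldest first]: 170 @ $6 + 99 @ $6 = $1,614
Jan 12, 123 sold [FIFO — oldest first]: 22 @ $6 + 101 @ $5 = $637
Total COGS = $1,614 + $637 = $2,251
Ending inventory: 72 @ $5 + 89 @ $3 + 220 @ $1 = $847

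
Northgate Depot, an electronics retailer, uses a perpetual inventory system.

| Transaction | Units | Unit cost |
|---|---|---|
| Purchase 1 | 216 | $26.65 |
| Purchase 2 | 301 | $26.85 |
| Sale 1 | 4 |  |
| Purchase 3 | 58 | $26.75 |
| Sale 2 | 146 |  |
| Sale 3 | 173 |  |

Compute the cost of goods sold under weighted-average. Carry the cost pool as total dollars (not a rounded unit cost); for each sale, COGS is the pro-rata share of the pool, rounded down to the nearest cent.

COGS = $8,645.02

After Purchase 1: 216 on hand, pool $5,756.40 (≈ $26.6500 each)
After Purchase 2: 517 on hand, pool $13,838.25 (≈ $26.7664 each)
Sale 1, sell 4: 4/517 × $13,838.25 → $107.06
After Purchase 3: 571 on hand, pool $15,282.69 (≈ $26.7648 each)
Sale 2, sell 146: 146/571 × $15,282.69 → $3,907.65
Sale 3, sell 173: 173/425 × $11,375.04 → $4,630.31
Total COGS = $107.06 + $3,907.65 + $4,630.31 = $8,645.02
Ending inventory (cost pool remaining) = $6,744.73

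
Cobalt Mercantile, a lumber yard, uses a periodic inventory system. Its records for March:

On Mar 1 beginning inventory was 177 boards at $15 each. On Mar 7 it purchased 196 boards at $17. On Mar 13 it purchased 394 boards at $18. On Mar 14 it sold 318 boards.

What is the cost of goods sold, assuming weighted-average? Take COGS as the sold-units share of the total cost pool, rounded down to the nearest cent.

COGS = $5,422.58

Mar 14, sell 318: 318/767 × $13,079.00 → $5,422.58
Ending inventory (cost pool remaining) = $7,656.42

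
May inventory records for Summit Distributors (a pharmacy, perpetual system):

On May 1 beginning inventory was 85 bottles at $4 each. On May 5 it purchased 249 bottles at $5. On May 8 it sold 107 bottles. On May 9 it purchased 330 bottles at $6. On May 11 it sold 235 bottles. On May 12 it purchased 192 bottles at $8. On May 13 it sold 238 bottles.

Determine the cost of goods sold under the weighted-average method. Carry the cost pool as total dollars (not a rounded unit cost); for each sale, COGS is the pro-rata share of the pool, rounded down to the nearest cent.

After May 1: 85 on hand, pool $340.00 (≈ $4.0000 each)
After May 5: 334 on hand, pool $1,585.00 (≈ $4.7455 each)
May 8, sell 107: 107/334 × $1,585.00 → $507.76
After May 9: 557 on hand, pool $3,057.24 (≈ $5.4888 each)
May 11, sell 235: 235/557 × $3,057.24 → $1,289.85
After May 12: 514 on hand, pool $3,303.39 (≈ $6.4268 each)
May 13, sell 238: 238/514 × $3,303.39 → $1,529.58
Total COGS = $507.76 + $1,289.85 + $1,529.58 = $3,327.19
Ending inventory (cost pool remaining) = $1,773.81

COGS = $3,327.19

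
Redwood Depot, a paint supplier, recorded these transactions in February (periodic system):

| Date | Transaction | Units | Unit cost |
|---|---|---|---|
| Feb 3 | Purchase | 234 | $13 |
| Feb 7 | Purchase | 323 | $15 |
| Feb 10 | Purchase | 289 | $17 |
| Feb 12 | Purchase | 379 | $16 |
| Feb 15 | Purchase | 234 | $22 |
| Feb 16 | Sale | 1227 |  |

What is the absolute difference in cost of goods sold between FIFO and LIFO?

$2,088

FIFO COGS: 234 @ $13 + 323 @ $15 + 289 @ $17 + 379 @ $16 + 2 @ $22 = $18,908
LIFO COGS: 234 @ $22 + 379 @ $16 + 289 @ $17 + 323 @ $15 + 2 @ $13 = $20,996
Difference = |$18,908 − $20,996| = $2,088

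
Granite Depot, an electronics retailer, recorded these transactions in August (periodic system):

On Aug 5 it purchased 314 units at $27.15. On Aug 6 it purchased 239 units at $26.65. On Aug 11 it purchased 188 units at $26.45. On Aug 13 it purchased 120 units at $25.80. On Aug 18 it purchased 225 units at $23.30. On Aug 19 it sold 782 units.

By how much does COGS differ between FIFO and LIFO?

$972.90

FIFO COGS: 314 @ $27.15 + 239 @ $26.65 + 188 @ $26.45 + 41 @ $25.80 = $20,924.85
LIFO COGS: 225 @ $23.30 + 120 @ $25.80 + 188 @ $26.45 + 239 @ $26.65 + 10 @ $27.15 = $19,951.95
Difference = |$20,924.85 − $19,951.95| = $972.90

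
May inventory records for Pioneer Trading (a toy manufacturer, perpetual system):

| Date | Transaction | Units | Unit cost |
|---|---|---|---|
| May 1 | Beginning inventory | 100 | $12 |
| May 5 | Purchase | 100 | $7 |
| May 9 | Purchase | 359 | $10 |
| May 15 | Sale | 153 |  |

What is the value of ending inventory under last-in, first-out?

Ending inventory = $3,960

May 15, 153 sold [LIFO — newest first]: 153 @ $10 = $1,530
Ending inventory: 100 @ $12 + 100 @ $7 + 206 @ $10 = $3,960
Check: goods available $5,490 = COGS $1,530 + ending $3,960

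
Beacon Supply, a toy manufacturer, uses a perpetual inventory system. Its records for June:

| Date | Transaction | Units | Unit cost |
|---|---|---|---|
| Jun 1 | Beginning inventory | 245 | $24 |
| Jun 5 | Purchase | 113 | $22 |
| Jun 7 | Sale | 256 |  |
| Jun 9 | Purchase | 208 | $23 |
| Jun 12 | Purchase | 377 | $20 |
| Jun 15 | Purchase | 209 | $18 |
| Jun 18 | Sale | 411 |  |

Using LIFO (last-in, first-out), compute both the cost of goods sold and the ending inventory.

Jun 7, 256 sold [LIFO — newest first]: 113 @ $22 + 143 @ $24 = $5,918
Jun 18, 411 sold [LIFO — newest first]: 209 @ $18 + 202 @ $20 = $7,802
Total COGS = $5,918 + $7,802 = $13,720
Ending inventory: 102 @ $24 + 208 @ $23 + 175 @ $20 = $10,732
Check: goods available $24,452 = COGS $13,720 + ending $10,732

COGS = $13,720; ending inventory = $10,732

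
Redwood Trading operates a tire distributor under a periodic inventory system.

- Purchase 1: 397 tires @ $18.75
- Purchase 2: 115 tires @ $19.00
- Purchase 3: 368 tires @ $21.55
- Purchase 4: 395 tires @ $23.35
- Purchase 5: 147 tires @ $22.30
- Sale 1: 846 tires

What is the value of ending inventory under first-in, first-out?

Sale 1 (846) [FIFO — oldest first]: 397 @ $18.75 + 115 @ $19.00 + 334 @ $21.55 = $16,826.45
Ending inventory: 34 @ $21.55 + 395 @ $23.35 + 147 @ $22.30 = $13,234.05
Check: goods available $30,060.50 = COGS $16,826.45 + ending $13,234.05

Ending inventory = $13,234.05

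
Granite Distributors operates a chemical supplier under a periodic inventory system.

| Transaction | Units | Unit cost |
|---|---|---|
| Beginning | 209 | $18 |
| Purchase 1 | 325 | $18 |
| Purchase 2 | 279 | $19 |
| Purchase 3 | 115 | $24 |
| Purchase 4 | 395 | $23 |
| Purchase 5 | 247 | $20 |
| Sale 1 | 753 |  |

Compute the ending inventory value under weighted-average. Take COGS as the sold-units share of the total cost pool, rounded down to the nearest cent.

Sale 1, sell 753: 753/1570 × $31,698.00 → $15,202.92
Ending inventory (cost pool remaining) = $16,495.08

Ending inventory = $16,495.08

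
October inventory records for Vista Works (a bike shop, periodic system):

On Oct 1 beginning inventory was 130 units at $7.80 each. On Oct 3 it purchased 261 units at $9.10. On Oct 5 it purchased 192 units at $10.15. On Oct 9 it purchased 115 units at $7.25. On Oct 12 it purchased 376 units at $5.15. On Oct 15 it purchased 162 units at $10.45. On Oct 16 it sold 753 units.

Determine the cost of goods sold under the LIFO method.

Oct 16, 753 sold [LIFO — newest first]: 162 @ $10.45 + 376 @ $5.15 + 115 @ $7.25 + 100 @ $10.15 = $5,478.05
Ending inventory: 130 @ $7.80 + 261 @ $9.10 + 92 @ $10.15 = $4,322.90
Check: goods available $9,800.95 = COGS $5,478.05 + ending $4,322.90

COGS = $5,478.05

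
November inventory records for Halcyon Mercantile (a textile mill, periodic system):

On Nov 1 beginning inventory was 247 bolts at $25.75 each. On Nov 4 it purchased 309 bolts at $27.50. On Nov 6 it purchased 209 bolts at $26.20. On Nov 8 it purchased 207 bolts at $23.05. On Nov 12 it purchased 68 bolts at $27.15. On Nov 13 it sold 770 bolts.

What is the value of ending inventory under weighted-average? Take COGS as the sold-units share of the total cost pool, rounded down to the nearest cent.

Nov 13, sell 770: 770/1040 × $26,951.10 → $19,954.17
Ending inventory (cost pool remaining) = $6,996.93
Check: goods available $26,951.10 = COGS $19,954.17 + ending $6,996.93

Ending inventory = $6,996.93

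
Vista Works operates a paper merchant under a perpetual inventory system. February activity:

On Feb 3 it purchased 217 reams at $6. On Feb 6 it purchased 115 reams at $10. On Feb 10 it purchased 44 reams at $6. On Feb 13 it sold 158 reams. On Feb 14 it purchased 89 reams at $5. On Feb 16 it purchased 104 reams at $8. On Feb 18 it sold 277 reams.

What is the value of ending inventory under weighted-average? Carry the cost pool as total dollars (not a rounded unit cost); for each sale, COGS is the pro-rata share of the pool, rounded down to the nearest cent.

Ending inventory = $929.76

After Feb 3: 217 on hand, pool $1,302.00 (≈ $6.0000 each)
After Feb 6: 332 on hand, pool $2,452.00 (≈ $7.3855 each)
After Feb 10: 376 on hand, pool $2,716.00 (≈ $7.2234 each)
Feb 13, sell 158: 158/376 × $2,716.00 → $1,141.29
After Feb 14: 307 on hand, pool $2,019.71 (≈ $6.5789 each)
After Feb 16: 411 on hand, pool $2,851.71 (≈ $6.9385 each)
Feb 18, sell 277: 277/411 × $2,851.71 → $1,921.95
Total COGS = $1,141.29 + $1,921.95 = $3,063.24
Ending inventory (cost pool remaining) = $929.76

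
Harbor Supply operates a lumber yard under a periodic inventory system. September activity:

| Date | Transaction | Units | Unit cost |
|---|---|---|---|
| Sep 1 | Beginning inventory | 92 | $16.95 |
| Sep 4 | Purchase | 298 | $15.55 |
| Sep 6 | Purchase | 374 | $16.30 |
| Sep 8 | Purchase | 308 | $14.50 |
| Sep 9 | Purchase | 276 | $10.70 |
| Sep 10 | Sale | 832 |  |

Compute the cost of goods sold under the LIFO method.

COGS = $11,461.60

Sep 10, 832 sold [LIFO — newest first]: 276 @ $10.70 + 308 @ $14.50 + 248 @ $16.30 = $11,461.60
Ending inventory: 92 @ $16.95 + 298 @ $15.55 + 126 @ $16.30 = $8,247.10
Check: goods available $19,708.70 = COGS $11,461.60 + ending $8,247.10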